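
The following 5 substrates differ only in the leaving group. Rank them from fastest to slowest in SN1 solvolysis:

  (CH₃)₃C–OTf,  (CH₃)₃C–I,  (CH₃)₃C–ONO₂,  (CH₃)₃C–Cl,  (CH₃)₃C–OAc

Same R in every case — rank the leaving groups.
Rank by basicity of the departing species: weakest base leaves most easily.
(CH₃)₃C–OTf loses OTf⁻: pKₐ(CF₃SO₃H (triflic acid)) ≈ -14
(CH₃)₃C–I loses I⁻: pKₐ(HI) ≈ -10
(CH₃)₃C–Cl loses Cl⁻: pKₐ(HCl) ≈ -7
(CH₃)₃C–ONO₂ loses NO₃⁻: pKₐ(HNO₃) ≈ -1.3
(CH₃)₃C–OAc loses AcO⁻: pKₐ(CH₃COOH) ≈ 4.8

(CH₃)₃C–OTf > (CH₃)₃C–I > (CH₃)₃C–Cl > (CH₃)₃C–ONO₂ > (CH₃)₃C–OAc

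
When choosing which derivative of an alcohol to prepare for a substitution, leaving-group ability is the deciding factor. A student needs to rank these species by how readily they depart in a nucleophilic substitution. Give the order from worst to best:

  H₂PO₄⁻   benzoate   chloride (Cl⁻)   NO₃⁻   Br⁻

benzoate < H₂PO₄⁻ < NO₃⁻ < chloride (Cl⁻) < Br⁻

Rank by basicity of the departing species: weakest base leaves most easily.
Br⁻: pKₐ(HBr) ≈ -9
chloride (Cl⁻): pKₐ(HCl) ≈ -7
NO₃⁻: pKₐ(HNO₃) ≈ -1.3
H₂PO₄⁻: pKₐ(H₃PO₄) ≈ 2.1
benzoate: pKₐ(C₆H₅COOH) ≈ 4.2
Reversing gives the worst-to-best order requested.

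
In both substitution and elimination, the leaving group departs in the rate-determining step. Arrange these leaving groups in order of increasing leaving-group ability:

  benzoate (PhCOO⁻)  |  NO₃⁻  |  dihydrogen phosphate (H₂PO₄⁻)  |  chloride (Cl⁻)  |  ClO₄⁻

Leaving-group ability tracks the stability of the departed species; conjugate-acid pKₐ is the usual yardstick (lower pKₐ → better LG).
ClO₄⁻: pKₐ(HClO₄) ≈ -10 — extremely weak base; rarely used for safety reasons
chloride (Cl⁻): pKₐ(HCl) ≈ -7 — moderately weak base
NO₃⁻: pKₐ(HNO₃) ≈ -1.3
dihydrogen phosphate (H₂PO₄⁻): pKₐ(H₃PO₄) ≈ 2.1
benzoate (PhCOO⁻): pKₐ(C₆H₅COOH) ≈ 4.2 — aryl carboxylate
The question asks for worst first, so the sequence is read in increasing leaving-group ability.

benzoate (PhCOO⁻) < dihydrogen phosphate (H₂PO₄⁻) < NO₃⁻ < chloride (Cl⁻) < ClO₄⁻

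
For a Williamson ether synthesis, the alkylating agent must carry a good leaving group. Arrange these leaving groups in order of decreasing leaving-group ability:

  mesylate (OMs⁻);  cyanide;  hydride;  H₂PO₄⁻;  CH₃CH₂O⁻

Leaving-group ability tracks the stability of the departed species; conjugate-acid pKₐ is the usual yardstick (lower pKₐ → better LG).
mesylate (OMs⁻): pKₐ(CH₃SO₃H (MsOH)) ≈ -1.9
H₂PO₄⁻: pKₐ(H₃PO₄) ≈ 2.1
cyanide: pKₐ(HCN) ≈ 9.2
CH₃CH₂O⁻: pKₐ(CH₃CH₂OH) ≈ 16
hydride: pKₐ(H₂) ≈ 36

mesylate (OMs⁻) > H₂PO₄⁻ > cyanide > CH₃CH₂O⁻ > hydride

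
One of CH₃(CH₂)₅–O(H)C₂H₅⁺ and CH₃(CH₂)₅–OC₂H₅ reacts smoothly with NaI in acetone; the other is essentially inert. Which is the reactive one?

From CH₃(CH₂)₅–OC₂H₅ the departing group would be CH₃CH₂O⁻ (pKₐ(CH₃CH₂OH) ≈ 16). Strong base; alkoxides do not leave unassisted.
From CH₃(CH₂)₅–O(H)C₂H₅⁺ the leaving group is R'OH (pKₐ(R'OH₂⁺) ≈ -2.4). Neutral; leaves from a protonated ether (an oxonium ion, R–O(H)R'⁺).
(In practice CH₃(CH₂)₅–O(H)C₂H₅⁺ is made from CH₃(CH₂)₅–OC₂H₅ by protonation with concentrated HBr, allowing neutral ethanol, rather than ethoxide, to depart.)

CH₃(CH₂)₅–O(H)C₂H₅⁺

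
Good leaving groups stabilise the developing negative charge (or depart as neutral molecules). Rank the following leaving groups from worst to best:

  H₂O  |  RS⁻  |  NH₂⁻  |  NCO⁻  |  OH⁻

NH₂⁻ < OH⁻ < RS⁻ < NCO⁻ < H₂O

H₂O: pKₐ(H₃O⁺) ≈ -1.7 — neutral; leaves from a protonated alcohol (R–OH₂⁺)
NCO⁻: pKₐ(HOCN) ≈ 3.5 — resonance between N and O
RS⁻: pKₐ(RSH (a thiol)) ≈ 10.5 — moderately basic; rarely leaves without activation
OH⁻: pKₐ(H₂O) ≈ 15.7
NH₂⁻: pKₐ(NH₃) ≈ 38
The question asks for worst first, so the sequence is read in increasing leaving-group ability.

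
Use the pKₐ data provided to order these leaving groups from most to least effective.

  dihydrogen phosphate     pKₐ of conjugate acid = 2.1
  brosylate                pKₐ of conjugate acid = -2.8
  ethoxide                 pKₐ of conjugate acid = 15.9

brosylate > dihydrogen phosphate > ethoxide

Lower conjugate-acid pKₐ ⇒ weaker base ⇒ better leaving group.
Sorting by the given values: brosylate (-2.8), dihydrogen phosphate (2.1), ethoxide (15.9).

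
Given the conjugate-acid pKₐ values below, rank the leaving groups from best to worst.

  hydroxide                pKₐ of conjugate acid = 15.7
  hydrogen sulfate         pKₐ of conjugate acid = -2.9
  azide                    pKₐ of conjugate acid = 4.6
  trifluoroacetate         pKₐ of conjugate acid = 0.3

hydrogen sulfate > trifluoroacetate > azide > hydroxide

Lower conjugate-acid pKₐ ⇒ weaker base ⇒ better leaving group.
Sorting by the given values: hydrogen sulfate (-2.9), trifluoroacetate (0.3), azide (4.6), hydroxide (15.7).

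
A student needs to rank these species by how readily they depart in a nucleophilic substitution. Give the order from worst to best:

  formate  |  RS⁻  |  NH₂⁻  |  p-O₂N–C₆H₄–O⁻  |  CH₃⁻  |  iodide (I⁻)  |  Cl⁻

Leaving-group ability tracks the stability of the departed species; conjugate-acid pKₐ is the usual yardstick (lower pKₐ → better LG).
iodide (I⁻): pKₐ(HI) ≈ -10
Cl⁻: pKₐ(HCl) ≈ -7
formate: pKₐ(HCOOH) ≈ 3.8 — resonance-stabilised carboxylate
p-O₂N–C₆H₄–O⁻: pKₐ(p-nitrophenol) ≈ 7.2
RS⁻: pKₐ(RSH (a thiol)) ≈ 10.5 — moderately basic; rarely leaves without activation
NH₂⁻: pKₐ(NH₃) ≈ 38
CH₃⁻: pKₐ(CH₄) ≈ 48
Listed from poorest to best leaving group as asked.

CH₃⁻ < NH₂⁻ < RS⁻ < p-O₂N–C₆H₄–O⁻ < formate < Cl⁻ < iodide (I⁻)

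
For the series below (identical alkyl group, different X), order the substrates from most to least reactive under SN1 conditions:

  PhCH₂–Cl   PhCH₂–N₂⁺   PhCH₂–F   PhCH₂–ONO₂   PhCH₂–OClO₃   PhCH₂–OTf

Identical carbon frameworks mean the comparison reduces to leaving-group quality.
Rank by basicity of the departing species: weakest base leaves most easily.
PhCH₂–N₂⁺ loses N₂: no meaningful conjugate acid; N₂ departs as an exceptionally stable neutral molecule
PhCH₂–OTf loses OTf⁻: pKₐ(CF₃SO₃H (triflic acid)) ≈ -14
PhCH₂–OClO₃ loses ClO₄⁻: pKₐ(HClO₄) ≈ -10
PhCH₂–Cl loses Cl⁻: pKₐ(HCl) ≈ -7
PhCH₂–ONO₂ loses NO₃⁻: pKₐ(HNO₃) ≈ -1.3
PhCH₂–F loses F⁻: pKₐ(HF) ≈ 3.2

PhCH₂–N₂⁺ > PhCH₂–OTf > PhCH₂–OClO₃ > PhCH₂–Cl > PhCH₂–ONO₂ > PhCH₂–F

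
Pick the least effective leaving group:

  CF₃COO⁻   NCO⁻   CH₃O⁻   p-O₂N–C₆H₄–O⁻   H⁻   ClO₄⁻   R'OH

Leaving-group ability tracks the stability of the departed species; conjugate-acid pKₐ is the usual yardstick (lower pKₐ → better LG).
ClO₄⁻: pKₐ(HClO₄) ≈ -10
R'OH: pKₐ(R'OH₂⁺) ≈ -2.4
CF₃COO⁻: pKₐ(CF₃COOH) ≈ 0.2
NCO⁻: pKₐ(HOCN) ≈ 3.5
p-O₂N–C₆H₄–O⁻: pKₐ(p-nitrophenol) ≈ 7.2
CH₃O⁻: pKₐ(CH₃OH) ≈ 15.5
H⁻: pKₐ(H₂) ≈ 36

H⁻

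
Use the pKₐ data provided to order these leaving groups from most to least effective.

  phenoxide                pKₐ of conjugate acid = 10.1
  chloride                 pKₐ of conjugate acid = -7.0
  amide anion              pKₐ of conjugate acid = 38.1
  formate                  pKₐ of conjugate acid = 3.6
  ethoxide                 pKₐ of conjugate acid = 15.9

Lower conjugate-acid pKₐ ⇒ weaker base ⇒ better leaving group.
Sorting by the given values: chloride (-7.0), formate (3.6), phenoxide (10.1), ethoxide (15.9), amide anion (38.1).

chloride > formate > phenoxide > ethoxide > amide anion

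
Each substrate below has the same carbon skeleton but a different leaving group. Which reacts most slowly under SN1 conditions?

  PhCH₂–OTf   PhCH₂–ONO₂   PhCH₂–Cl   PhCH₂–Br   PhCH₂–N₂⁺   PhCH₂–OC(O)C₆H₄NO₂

PhCH₂–OC(O)C₆H₄NO₂

Identical carbon frameworks mean the comparison reduces to leaving-group quality.
Leaving-group ability tracks the stability of the departed species; conjugate-acid pKₐ is the usual yardstick (lower pKₐ → better LG).
PhCH₂–N₂⁺ loses N₂: no meaningful conjugate acid; N₂ departs as an exceptionally stable neutral molecule
PhCH₂–OTf loses OTf⁻: pKₐ(CF₃SO₃H (triflic acid)) ≈ -14
PhCH₂–Br loses Br⁻: pKₐ(HBr) ≈ -9
PhCH₂–Cl loses Cl⁻: pKₐ(HCl) ≈ -7
PhCH₂–ONO₂ loses NO₃⁻: pKₐ(HNO₃) ≈ -1.3
PhCH₂–OC(O)C₆H₄NO₂ loses p-O₂N–C₆H₄–COO⁻: pKₐ(p-nitrobenzoic acid) ≈ 3.4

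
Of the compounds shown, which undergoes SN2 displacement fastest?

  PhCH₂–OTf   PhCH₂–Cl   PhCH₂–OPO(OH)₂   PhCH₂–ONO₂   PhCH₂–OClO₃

Same R in every case — rank the leaving groups.
The more stable X⁻ (or X) is on its own — i.e. the weaker a base it is — the better a leaving group it makes.
PhCH₂–OTf loses OTf⁻: pKₐ(CF₃SO₃H (triflic acid)) ≈ -14
PhCH₂–OClO₃ loses ClO₄⁻: pKₐ(HClO₄) ≈ -10
PhCH₂–Cl loses Cl⁻: pKₐ(HCl) ≈ -7
PhCH₂–ONO₂ loses NO₃⁻: pKₐ(HNO₃) ≈ -1.3
PhCH₂–OPO(OH)₂ loses H₂PO₄⁻: pKₐ(H₃PO₄) ≈ 2.1

PhCH₂–OTf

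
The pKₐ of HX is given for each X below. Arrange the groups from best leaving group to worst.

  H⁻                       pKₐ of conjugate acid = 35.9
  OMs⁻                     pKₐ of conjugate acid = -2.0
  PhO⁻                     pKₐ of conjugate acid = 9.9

Lower conjugate-acid pKₐ ⇒ weaker base ⇒ better leaving group.
Sorting by the given values: OMs⁻ (-2.0), PhO⁻ (9.9), H⁻ (35.9).

OMs⁻ > PhO⁻ > H⁻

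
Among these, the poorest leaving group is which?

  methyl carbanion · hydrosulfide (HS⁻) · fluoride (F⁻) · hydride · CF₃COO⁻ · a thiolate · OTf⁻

A good leaving group is a weak base: the lower the pKₐ of its conjugate acid, the more readily it departs.
OTf⁻: pKₐ(CF₃SO₃H (triflic acid)) ≈ -14
CF₃COO⁻: pKₐ(CF₃COOH) ≈ 0.2
fluoride (F⁻): pKₐ(HF) ≈ 3.2
hydrosulfide (HS⁻): pKₐ(H₂S) ≈ 7
a thiolate: pKₐ(RSH (a thiol)) ≈ 10.5
hydride: pKₐ(H₂) ≈ 36
methyl carbanion: pKₐ(CH₄) ≈ 48

methyl carbanion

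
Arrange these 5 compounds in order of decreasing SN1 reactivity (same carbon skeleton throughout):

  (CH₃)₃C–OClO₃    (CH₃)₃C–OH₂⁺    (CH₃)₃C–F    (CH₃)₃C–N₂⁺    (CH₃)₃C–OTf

Same R in every case — rank the leaving groups.
The more stable X⁻ (or X) is on its own — i.e. the weaker a base it is — the better a leaving group it makes.
(CH₃)₃C–N₂⁺ loses N₂: no meaningful conjugate acid; N₂ departs as an exceptionally stable neutral molecule
(CH₃)₃C–OTf loses OTf⁻: pKₐ(CF₃SO₃H (triflic acid)) ≈ -14
(CH₃)₃C–OClO₃ loses ClO₄⁻: pKₐ(HClO₄) ≈ -10
(CH₃)₃C–OH₂⁺ loses H₂O: pKₐ(H₃O⁺) ≈ -1.7
(CH₃)₃C–F loses F⁻: pKₐ(HF) ≈ 3.2

(CH₃)₃C–N₂⁺ > (CH₃)₃C–OTf > (CH₃)₃C–OClO₃ > (CH₃)₃C–OH₂⁺ > (CH₃)₃C–F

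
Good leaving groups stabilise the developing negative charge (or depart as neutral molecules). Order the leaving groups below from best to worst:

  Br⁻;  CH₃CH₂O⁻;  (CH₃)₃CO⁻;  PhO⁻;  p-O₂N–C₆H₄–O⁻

The more stable X⁻ (or X) is on its own — i.e. the weaker a base it is — the better a leaving group it makes.
Br⁻: pKₐ(HBr) ≈ -9 — weak base; good leaving group
p-O₂N–C₆H₄–O⁻: pKₐ(p-nitrophenol) ≈ 7.2 — nitro group delocalises the charge; the classic chromogenic LG
PhO⁻: pKₐ(C₆H₅OH (phenol)) ≈ 10
CH₃CH₂O⁻: pKₐ(CH₃CH₂OH) ≈ 16 — strong base; alkoxides do not leave unassisted
(CH₃)₃CO⁻: pKₐ(t-BuOH) ≈ 18

Br⁻ > p-O₂N–C₆H₄–O⁻ > PhO⁻ > CH₃CH₂O⁻ > (CH₃)₃CO⁻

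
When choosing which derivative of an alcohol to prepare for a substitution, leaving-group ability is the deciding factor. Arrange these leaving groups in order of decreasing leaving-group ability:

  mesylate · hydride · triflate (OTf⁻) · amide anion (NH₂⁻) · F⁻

Leaving-group ability tracks the stability of the departed species; conjugate-acid pKₐ is the usual yardstick (lower pKₐ → better LG).
triflate (OTf⁻): pKₐ(CF₃SO₃H (triflic acid)) ≈ -14
mesylate: pKₐ(CH₃SO₃H (MsOH)) ≈ -1.9
F⁻: pKₐ(HF) ≈ 3.2
hydride: pKₐ(H₂) ≈ 36
amide anion (NH₂⁻): pKₐ(NH₃) ≈ 38

triflate (OTf⁻) > mesylate > F⁻ > hydride > amide anion (NH₂⁻)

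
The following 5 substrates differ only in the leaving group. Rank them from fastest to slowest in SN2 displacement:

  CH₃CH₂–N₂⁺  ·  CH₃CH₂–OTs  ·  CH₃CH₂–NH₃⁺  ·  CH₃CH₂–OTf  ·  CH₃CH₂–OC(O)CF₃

With the same alkyl group throughout, only the leaving group differentiates the rates.
The more stable X⁻ (or X) is on its own — i.e. the weaker a base it is — the better a leaving group it makes.
CH₃CH₂–N₂⁺ loses N₂: no meaningful conjugate acid; N₂ departs as an exceptionally stable neutral molecule
CH₃CH₂–OTf loses OTf⁻: pKₐ(CF₃SO₃H (triflic acid)) ≈ -14
CH₃CH₂–OTs loses OTs⁻: pKₐ(p-CH₃C₆H₄SO₃H (TsOH)) ≈ -2.8
CH₃CH₂–OC(O)CF₃ loses CF₃COO⁻: pKₐ(CF₃COOH) ≈ 0.2
CH₃CH₂–NH₃⁺ loses NH₃: pKₐ(NH₄⁺) ≈ 9.2

CH₃CH₂–N₂⁺ > CH₃CH₂–OTf > CH₃CH₂–OTs > CH₃CH₂–OC(O)CF₃ > CH₃CH₂–NH₃⁺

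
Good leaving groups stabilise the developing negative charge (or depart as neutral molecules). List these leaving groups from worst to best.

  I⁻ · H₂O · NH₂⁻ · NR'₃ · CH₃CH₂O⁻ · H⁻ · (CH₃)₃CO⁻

I⁻: pKₐ(HI) ≈ -10 — large, highly polarisable; very weak base
H₂O: pKₐ(H₃O⁺) ≈ -1.7 — neutral; leaves from a protonated alcohol (R–OH₂⁺)
NR'₃: pKₐ(R'₃NH⁺) ≈ 10.7 — neutral but still a fairly strong base; Hofmann-elimination LG
CH₃CH₂O⁻: pKₐ(CH₃CH₂OH) ≈ 16 — strong base; alkoxides do not leave unassisted
(CH₃)₃CO⁻: pKₐ(t-BuOH) ≈ 18 — bulky, strongly basic alkoxide
H⁻: pKₐ(H₂) ≈ 36 — extremely strong base; leaves only in special hydride-transfer contexts
NH₂⁻: pKₐ(NH₃) ≈ 38 — extremely strong base; never a leaving group
Listed from poorest to best leaving group as asked.

NH₂⁻ < H⁻ < (CH₃)₃CO⁻ < CH₃CH₂O⁻ < NR'₃ < H₂O < I⁻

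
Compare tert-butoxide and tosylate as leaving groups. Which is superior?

tosylate is the better leaving group.
pKₐ(p-CH₃C₆H₄SO₃H (TsOH)) ≈ -2.8 versus pKₐ(t-BuOH) ≈ 18: tosylate is the much weaker base.
Resonance-delocalised arenesulfonate.

tosylate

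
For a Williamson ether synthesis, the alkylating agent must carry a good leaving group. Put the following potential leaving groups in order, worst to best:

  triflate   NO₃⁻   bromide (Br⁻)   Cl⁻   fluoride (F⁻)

fluoride (F⁻) < NO₃⁻ < Cl⁻ < bromide (Br⁻) < triflate

A good leaving group is a weak base: the lower the pKₐ of its conjugate acid, the more readily it departs.
triflate: pKₐ(CF₃SO₃H (triflic acid)) ≈ -14 — charge spread over three oxygens and a CF₃ group; the premier leaving group in synthesis
bromide (Br⁻): pKₐ(HBr) ≈ -9 — weak base; good leaving group
Cl⁻: pKₐ(HCl) ≈ -7
NO₃⁻: pKₐ(HNO₃) ≈ -1.3 — resonance-delocalised over three oxygens
fluoride (F⁻): pKₐ(HF) ≈ 3.2 — small and strongly basic; the poor halide leaving group
Listed from poorest to best leaving group as asked.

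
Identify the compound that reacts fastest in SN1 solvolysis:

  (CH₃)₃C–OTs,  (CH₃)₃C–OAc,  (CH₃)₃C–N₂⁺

The skeletons are identical, so relative rate is governed entirely by leaving-group ability.
Leaving-group ability tracks the stability of the departed species; conjugate-acid pKₐ is the usual yardstick (lower pKₐ → better LG).
(CH₃)₃C–N₂⁺ loses N₂: no meaningful conjugate acid; N₂ departs as an exceptionally stable neutral molecule
(CH₃)₃C–OTs loses OTs⁻: pKₐ(p-CH₃C₆H₄SO₃H (TsOH)) ≈ -2.8
(CH₃)₃C–OAc loses AcO⁻: pKₐ(CH₃COOH) ≈ 4.8

(CH₃)₃C–N₂⁺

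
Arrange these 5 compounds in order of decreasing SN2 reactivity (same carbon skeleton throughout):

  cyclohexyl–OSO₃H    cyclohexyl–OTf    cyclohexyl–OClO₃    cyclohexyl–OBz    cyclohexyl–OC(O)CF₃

Identical carbon frameworks mean the comparison reduces to leaving-group quality.
Leaving-group ability tracks the stability of the departed species; conjugate-acid pKₐ is the usual yardstick (lower pKₐ → better LG).
cyclohexyl–OTf loses OTf⁻: pKₐ(CF₃SO₃H (triflic acid)) ≈ -14
cyclohexyl–OClO₃ loses ClO₄⁻: pKₐ(HClO₄) ≈ -10
cyclohexyl–OSO₃H loses HSO₄⁻: pKₐ(H₂SO₄) ≈ -3
cyclohexyl–OC(O)CF₃ loses CF₃COO⁻: pKₐ(CF₃COOH) ≈ 0.2
cyclohexyl–OBz loses PhCOO⁻: pKₐ(C₆H₅COOH) ≈ 4.2

cyclohexyl–OTf > cyclohexyl–OClO₃ > cyclohexyl–OSO₃H > cyclohexyl–OC(O)CF₃ > cyclohexyl–OBz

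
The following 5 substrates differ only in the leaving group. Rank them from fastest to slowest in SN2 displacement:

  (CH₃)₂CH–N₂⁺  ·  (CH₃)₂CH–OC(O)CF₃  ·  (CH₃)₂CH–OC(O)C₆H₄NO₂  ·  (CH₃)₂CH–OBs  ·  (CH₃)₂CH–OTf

(CH₃)₂CH–N₂⁺ > (CH₃)₂CH–OTf > (CH₃)₂CH–OBs > (CH₃)₂CH–OC(O)CF₃ > (CH₃)₂CH–OC(O)C₆H₄NO₂

The skeletons are identical, so relative rate is governed entirely by leaving-group ability.
A good leaving group is a weak base: the lower the pKₐ of its conjugate acid, the more readily it departs.
(CH₃)₂CH–N₂⁺ loses N₂: no meaningful conjugate acid; N₂ departs as an exceptionally stable neutral molecule
(CH₃)₂CH–OTf loses OTf⁻: pKₐ(CF₃SO₃H (triflic acid)) ≈ -14
(CH₃)₂CH–OBs loses OBs⁻: pKₐ(p-BrC₆H₄SO₃H) ≈ -2.8
(CH₃)₂CH–OC(O)CF₃ loses CF₃COO⁻: pKₐ(CF₃COOH) ≈ 0.2
(CH₃)₂CH–OC(O)C₆H₄NO₂ loses p-O₂N–C₆H₄–COO⁻: pKₐ(p-nitrobenzoic acid) ≈ 3.4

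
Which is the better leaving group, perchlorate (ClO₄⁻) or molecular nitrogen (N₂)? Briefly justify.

molecular nitrogen (N₂) is the better leaving group.
N₂ is the ultimate leaving group — it departs as an exceptionally stable neutral molecule, whereas perchlorate (ClO₄⁻) (pKₐ(HClO₄) ≈ -10) is far more basic.

molecular nitrogen (N₂)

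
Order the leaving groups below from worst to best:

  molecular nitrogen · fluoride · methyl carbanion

A good leaving group is a weak base: the lower the pKₐ of its conjugate acid, the more readily it departs.
molecular nitrogen: no meaningful conjugate acid; N₂ departs as an exceptionally stable neutral molecule
fluoride: pKₐ(HF) ≈ 3.2 — small and strongly basic; the poor halide leaving group
methyl carbanion: pKₐ(CH₄) ≈ 48
Reversing gives the worst-to-best order requested.

methyl carbanion < fluoride < molecular nitrogen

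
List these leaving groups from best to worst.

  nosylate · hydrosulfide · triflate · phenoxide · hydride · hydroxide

triflate > nosylate > hydrosulfide > phenoxide > hydroxide > hydride

Rank by basicity of the departing species: weakest base leaves most easily.
triflate: pKₐ(CF₃SO₃H (triflic acid)) ≈ -14
nosylate: pKₐ(p-O₂NC₆H₄SO₃H) ≈ -3.5 — p-nitro group further stabilises the sulfonate
hydrosulfide: pKₐ(H₂S) ≈ 7
phenoxide: pKₐ(C₆H₅OH (phenol)) ≈ 10
hydroxide: pKₐ(H₂O) ≈ 15.7 — strong base; essentially never leaves without prior activation
hydride: pKₐ(H₂) ≈ 36 — extremely strong base; leaves only in special hydride-transfer contexts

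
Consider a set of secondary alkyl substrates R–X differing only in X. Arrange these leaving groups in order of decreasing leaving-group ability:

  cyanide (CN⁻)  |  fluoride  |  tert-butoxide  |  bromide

A good leaving group is a weak base: the lower the pKₐ of its conjugate acid, the more readily it departs.
bromide: pKₐ(HBr) ≈ -9 — weak base; good leaving group
fluoride: pKₐ(HF) ≈ 3.2
cyanide (CN⁻): pKₐ(HCN) ≈ 9.2 — sp carbon stabilises the charge somewhat, but still a poor LG
tert-butoxide: pKₐ(t-BuOH) ≈ 18

bromide > fluoride > cyanide (CN⁻) > tert-butoxide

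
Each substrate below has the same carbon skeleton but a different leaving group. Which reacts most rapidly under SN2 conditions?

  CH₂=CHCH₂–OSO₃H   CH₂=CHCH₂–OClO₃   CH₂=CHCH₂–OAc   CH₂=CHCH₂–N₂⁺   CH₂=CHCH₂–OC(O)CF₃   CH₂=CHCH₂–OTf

CH₂=CHCH₂–N₂⁺

With the same alkyl group throughout, only the leaving group differentiates the rates.
Rank by basicity of the departing species: weakest base leaves most easily.
CH₂=CHCH₂–N₂⁺ loses N₂: no meaningful conjugate acid; N₂ departs as an exceptionally stable neutral molecule
CH₂=CHCH₂–OTf loses OTf⁻: pKₐ(CF₃SO₃H (triflic acid)) ≈ -14
CH₂=CHCH₂–OClO₃ loses ClO₄⁻: pKₐ(HClO₄) ≈ -10
CH₂=CHCH₂–OSO₃H loses HSO₄⁻: pKₐ(H₂SO₄) ≈ -3
CH₂=CHCH₂–OC(O)CF₃ loses CF₃COO⁻: pKₐ(CF₃COOH) ≈ 0.2
CH₂=CHCH₂–OAc loses AcO⁻: pKₐ(CH₃COOH) ≈ 4.8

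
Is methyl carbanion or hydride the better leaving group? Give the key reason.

hydride

hydride is the better leaving group.
pKₐ(H₂) ≈ 36 versus pKₐ(CH₄) ≈ 48: hydride is the much weaker base.
Extremely strong base; leaves only in special hydride-transfer contexts.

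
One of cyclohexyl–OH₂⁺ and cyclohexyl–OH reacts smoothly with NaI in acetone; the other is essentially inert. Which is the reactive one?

cyclohexyl–OH₂⁺

From cyclohexyl–OH the departing group would be OH⁻ (pKₐ(H₂O) ≈ 15.7). Strong base; essentially never leaves without prior activation.
From cyclohexyl–OH₂⁺ the leaving group is H₂O (pKₐ(H₃O⁺) ≈ -1.7). Neutral; leaves from a protonated alcohol (R–OH₂⁺).
(In practice cyclohexyl–OH₂⁺ is made from cyclohexyl–OH by protonation with strong acid, converting the leaving group from hydroxide to neutral water.)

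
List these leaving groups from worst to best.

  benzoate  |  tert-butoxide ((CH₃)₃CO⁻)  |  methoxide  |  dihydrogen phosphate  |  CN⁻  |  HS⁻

tert-butoxide ((CH₃)₃CO⁻) < methoxide < CN⁻ < HS⁻ < benzoate < dihydrogen phosphate

A good leaving group is a weak base: the lower the pKₐ of its conjugate acid, the more readily it departs.
dihydrogen phosphate: pKₐ(H₃PO₄) ≈ 2.1
benzoate: pKₐ(C₆H₅COOH) ≈ 4.2
HS⁻: pKₐ(H₂S) ≈ 7
CN⁻: pKₐ(HCN) ≈ 9.2
methoxide: pKₐ(CH₃OH) ≈ 15.5
tert-butoxide ((CH₃)₃CO⁻): pKₐ(t-BuOH) ≈ 18
The question asks for worst first, so the sequence is read in increasing leaving-group ability.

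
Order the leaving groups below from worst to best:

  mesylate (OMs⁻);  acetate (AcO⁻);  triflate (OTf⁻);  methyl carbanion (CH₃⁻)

methyl carbanion (CH₃⁻) < acetate (AcO⁻) < mesylate (OMs⁻) < triflate (OTf⁻)

triflate (OTf⁻): pKₐ(CF₃SO₃H (triflic acid)) ≈ -14 — charge spread over three oxygens and a CF₃ group; the premier leaving group in synthesis
mesylate (OMs⁻): pKₐ(CH₃SO₃H (MsOH)) ≈ -1.9 — resonance-delocalised alkanesulfonate
acetate (AcO⁻): pKₐ(CH₃COOH) ≈ 4.8 — resonance-stabilised but still a weak base
methyl carbanion (CH₃⁻): pKₐ(CH₄) ≈ 48 — unstabilised carbanion; the worst conceivable leaving group
Listed from poorest to best leaving group as asked.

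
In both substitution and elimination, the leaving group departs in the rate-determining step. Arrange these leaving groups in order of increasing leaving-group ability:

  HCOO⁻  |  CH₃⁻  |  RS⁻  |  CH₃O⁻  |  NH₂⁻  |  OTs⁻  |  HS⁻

The more stable X⁻ (or X) is on its own — i.e. the weaker a base it is — the better a leaving group it makes.
OTs⁻: pKₐ(p-CH₃C₆H₄SO₃H (TsOH)) ≈ -2.8 — resonance-delocalised arenesulfonate
HCOO⁻: pKₐ(HCOOH) ≈ 3.8
HS⁻: pKₐ(H₂S) ≈ 7
RS⁻: pKₐ(RSH (a thiol)) ≈ 10.5 — moderately basic; rarely leaves without activation
CH₃O⁻: pKₐ(CH₃OH) ≈ 15.5 — strong base; alkoxides do not leave unassisted
NH₂⁻: pKₐ(NH₃) ≈ 38
CH₃⁻: pKₐ(CH₄) ≈ 48
The question asks for worst first, so the sequence is read in increasing leaving-group ability.

CH₃⁻ < NH₂⁻ < CH₃O⁻ < RS⁻ < HS⁻ < HCOO⁻ < OTs⁻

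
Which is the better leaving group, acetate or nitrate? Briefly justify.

nitrate is the better leaving group.
pKₐ(HNO₃) ≈ -1.3 versus pKₐ(CH₃COOH) ≈ 4.8: nitrate is the much weaker base.
Resonance-delocalised over three oxygens.

nitrate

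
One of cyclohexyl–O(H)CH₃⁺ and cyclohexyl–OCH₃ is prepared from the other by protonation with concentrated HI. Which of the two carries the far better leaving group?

cyclohexyl–O(H)CH₃⁺

From cyclohexyl–OCH₃ the departing group would be CH₃O⁻ (pKₐ(CH₃OH) ≈ 15.5). Strong base; alkoxides do not leave unassisted.
From cyclohexyl–O(H)CH₃⁺ the leaving group is R'OH (pKₐ(R'OH₂⁺) ≈ -2.4). Neutral; leaves from a protonated ether (an oxonium ion, R–O(H)R'⁺).
Protonation with concentrated HI works by allowing neutral methanol, rather than methoxide, to depart, making cyclohexyl–O(H)CH₃⁺ enormously more reactive.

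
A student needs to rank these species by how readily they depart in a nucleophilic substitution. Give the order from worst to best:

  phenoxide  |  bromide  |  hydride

hydride < phenoxide < bromide

A good leaving group is a weak base: the lower the pKₐ of its conjugate acid, the more readily it departs.
bromide: pKₐ(HBr) ≈ -9
phenoxide: pKₐ(C₆H₅OH (phenol)) ≈ 10
hydride: pKₐ(H₂) ≈ 36
Listed from poorest to best leaving group as asked.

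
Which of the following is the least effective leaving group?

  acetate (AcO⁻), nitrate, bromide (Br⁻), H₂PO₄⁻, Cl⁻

acetate (AcO⁻)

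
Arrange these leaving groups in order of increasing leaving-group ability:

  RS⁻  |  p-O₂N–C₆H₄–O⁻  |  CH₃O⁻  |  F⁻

F⁻: pKₐ(HF) ≈ 3.2 — small and strongly basic; the poor halide leaving group
p-O₂N–C₆H₄–O⁻: pKₐ(p-nitrophenol) ≈ 7.2
RS⁻: pKₐ(RSH (a thiol)) ≈ 10.5
CH₃O⁻: pKₐ(CH₃OH) ≈ 15.5 — strong base; alkoxides do not leave unassisted
Reversing gives the worst-to-best order requested.

CH₃O⁻ < RS⁻ < p-O₂N–C₆H₄–O⁻ < F⁻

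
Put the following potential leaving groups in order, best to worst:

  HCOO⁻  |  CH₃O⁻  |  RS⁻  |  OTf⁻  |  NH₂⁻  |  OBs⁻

A good leaving group is a weak base: the lower the pKₐ of its conjugate acid, the more readily it departs.
OTf⁻: pKₐ(CF₃SO₃H (triflic acid)) ≈ -14
OBs⁻: pKₐ(p-BrC₆H₄SO₃H) ≈ -2.8
HCOO⁻: pKₐ(HCOOH) ≈ 3.8
RS⁻: pKₐ(RSH (a thiol)) ≈ 10.5
CH₃O⁻: pKₐ(CH₃OH) ≈ 15.5
NH₂⁻: pKₐ(NH₃) ≈ 38

OTf⁻ > OBs⁻ > HCOO⁻ > RS⁻ > CH₃O⁻ > NH₂⁻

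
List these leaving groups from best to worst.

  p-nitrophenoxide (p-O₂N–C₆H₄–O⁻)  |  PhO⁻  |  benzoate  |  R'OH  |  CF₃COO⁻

R'OH > CF₃COO⁻ > benzoate > p-nitrophenoxide (p-O₂N–C₆H₄–O⁻) > PhO⁻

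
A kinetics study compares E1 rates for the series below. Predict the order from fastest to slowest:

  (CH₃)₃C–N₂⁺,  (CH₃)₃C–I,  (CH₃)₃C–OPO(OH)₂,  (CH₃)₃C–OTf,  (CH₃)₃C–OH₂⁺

(CH₃)₃C–N₂⁺ > (CH₃)₃C–OTf > (CH₃)₃C–I > (CH₃)₃C–OH₂⁺ > (CH₃)₃C–OPO(OH)₂

Same R in every case — rank the leaving groups.
The more stable X⁻ (or X) is on its own — i.e. the weaker a base it is — the better a leaving group it makes.
(CH₃)₃C–N₂⁺ loses N₂: no meaningful conjugate acid; N₂ departs as an exceptionally stable neutral molecule
(CH₃)₃C–OTf loses OTf⁻: pKₐ(CF₃SO₃H (triflic acid)) ≈ -14
(CH₃)₃C–I loses I⁻: pKₐ(HI) ≈ -10
(CH₃)₃C–OH₂⁺ loses H₂O: pKₐ(H₃O⁺) ≈ -1.7
(CH₃)₃C–OPO(OH)₂ loses H₂PO₄⁻: pKₐ(H₃PO₄) ≈ 2.1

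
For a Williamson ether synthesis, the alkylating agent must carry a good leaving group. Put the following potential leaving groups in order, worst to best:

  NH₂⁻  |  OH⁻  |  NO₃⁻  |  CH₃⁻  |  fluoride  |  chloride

CH₃⁻ < NH₂⁻ < OH⁻ < fluoride < NO₃⁻ < chloride

A good leaving group is a weak base: the lower the pKₐ of its conjugate acid, the more readily it departs.
chloride: pKₐ(HCl) ≈ -7 — moderately weak base
NO₃⁻: pKₐ(HNO₃) ≈ -1.3 — resonance-delocalised over three oxygens
fluoride: pKₐ(HF) ≈ 3.2 — small and strongly basic; the poor halide leaving group
OH⁻: pKₐ(H₂O) ≈ 15.7
NH₂⁻: pKₐ(NH₃) ≈ 38
CH₃⁻: pKₐ(CH₄) ≈ 48 — unstabilised carbanion; the worst conceivable leaving group
The question asks for worst first, so the sequence is read in increasing leaving-group ability.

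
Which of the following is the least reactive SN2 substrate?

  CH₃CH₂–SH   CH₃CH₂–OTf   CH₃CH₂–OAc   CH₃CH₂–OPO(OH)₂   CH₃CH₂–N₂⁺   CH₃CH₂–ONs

Same R in every case — rank the leaving groups.
Rank by basicity of the departing species: weakest base leaves most easily.
CH₃CH₂–N₂⁺ loses N₂: no meaningful conjugate acid; N₂ departs as an exceptionally stable neutral molecule
CH₃CH₂–OTf loses OTf⁻: pKₐ(CF₃SO₃H (triflic acid)) ≈ -14
CH₃CH₂–ONs loses ONs⁻: pKₐ(p-O₂NC₆H₄SO₃H) ≈ -3.5
CH₃CH₂–OPO(OH)₂ loses H₂PO₄⁻: pKₐ(H₃PO₄) ≈ 2.1
CH₃CH₂–OAc loses AcO⁻: pKₐ(CH₃COOH) ≈ 4.8
CH₃CH₂–SH loses HS⁻: pKₐ(H₂S) ≈ 7

CH₃CH₂–SH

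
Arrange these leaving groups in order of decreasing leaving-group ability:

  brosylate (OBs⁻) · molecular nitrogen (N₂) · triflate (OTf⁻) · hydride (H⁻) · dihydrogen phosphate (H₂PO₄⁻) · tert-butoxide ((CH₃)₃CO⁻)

A good leaving group is a weak base: the lower the pKₐ of its conjugate acid, the more readily it departs.
molecular nitrogen (N₂): no meaningful conjugate acid; N₂ departs as an exceptionally stable neutral molecule
triflate (OTf⁻): pKₐ(CF₃SO₃H (triflic acid)) ≈ -14
brosylate (OBs⁻): pKₐ(p-BrC₆H₄SO₃H) ≈ -2.8 — arenesulfonate with a p-bromo substituent
dihydrogen phosphate (H₂PO₄⁻): pKₐ(H₃PO₄) ≈ 2.1 — moderate base; biological leaving group after further activation
tert-butoxide ((CH₃)₃CO⁻): pKₐ(t-BuOH) ≈ 18
hydride (H⁻): pKₐ(H₂) ≈ 36

molecular nitrogen (N₂) > triflate (OTf⁻) > brosylate (OBs⁻) > dihydrogen phosphate (H₂PO₄⁻) > tert-butoxide ((CH₃)₃CO⁻) > hydride (H⁻)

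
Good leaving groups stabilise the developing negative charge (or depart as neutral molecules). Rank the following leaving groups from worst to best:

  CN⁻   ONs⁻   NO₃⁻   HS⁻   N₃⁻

ONs⁻: pKₐ(p-O₂NC₆H₄SO₃H) ≈ -3.5
NO₃⁻: pKₐ(HNO₃) ≈ -1.3
N₃⁻: pKₐ(HN₃) ≈ 4.7
HS⁻: pKₐ(H₂S) ≈ 7
CN⁻: pKₐ(HCN) ≈ 9.2
Listed from poorest to best leaving group as asked.

CN⁻ < HS⁻ < N₃⁻ < NO₃⁻ < ONs⁻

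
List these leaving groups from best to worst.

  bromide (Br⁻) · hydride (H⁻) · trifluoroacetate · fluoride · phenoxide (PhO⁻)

Leaving-group ability tracks the stability of the departed species; conjugate-acid pKₐ is the usual yardstick (lower pKₐ → better LG).
bromide (Br⁻): pKₐ(HBr) ≈ -9
trifluoroacetate: pKₐ(CF₃COOH) ≈ 0.2 — strongly electron-withdrawing CF₃ stabilises the carboxylate
fluoride: pKₐ(HF) ≈ 3.2 — small and strongly basic; the poor halide leaving group
phenoxide (PhO⁻): pKₐ(C₆H₅OH (phenol)) ≈ 10
hydride (H⁻): pKₐ(H₂) ≈ 36 — extremely strong base; leaves only in special hydride-transfer contexts

bromide (Br⁻) > trifluoroacetate > fluoride > phenoxide (PhO⁻) > hydride (H⁻)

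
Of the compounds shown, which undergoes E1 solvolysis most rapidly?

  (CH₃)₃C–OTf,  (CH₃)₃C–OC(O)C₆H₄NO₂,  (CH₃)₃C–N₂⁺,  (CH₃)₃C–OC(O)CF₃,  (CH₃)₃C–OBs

Identical carbon frameworks mean the comparison reduces to leaving-group quality.
The more stable X⁻ (or X) is on its own — i.e. the weaker a base it is — the better a leaving group it makes.
(CH₃)₃C–N₂⁺ loses N₂: no meaningful conjugate acid; N₂ departs as an exceptionally stable neutral molecule
(CH₃)₃C–OTf loses OTf⁻: pKₐ(CF₃SO₃H (triflic acid)) ≈ -14
(CH₃)₃C–OBs loses OBs⁻: pKₐ(p-BrC₆H₄SO₃H) ≈ -2.8
(CH₃)₃C–OC(O)CF₃ loses CF₃COO⁻: pKₐ(CF₃COOH) ≈ 0.2
(CH₃)₃C–OC(O)C₆H₄NO₂ loses p-O₂N–C₆H₄–COO⁻: pKₐ(p-nitrobenzoic acid) ≈ 3.4

(CH₃)₃C–N₂⁺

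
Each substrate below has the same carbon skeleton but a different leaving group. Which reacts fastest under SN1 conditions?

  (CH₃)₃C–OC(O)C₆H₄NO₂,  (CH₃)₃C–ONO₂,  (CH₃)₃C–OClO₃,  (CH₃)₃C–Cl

Same R in every case — rank the leaving groups.
A good leaving group is a weak base: the lower the pKₐ of its conjugate acid, the more readily it departs.
(CH₃)₃C–OClO₃ loses ClO₄⁻: pKₐ(HClO₄) ≈ -10
(CH₃)₃C–Cl loses Cl⁻: pKₐ(HCl) ≈ -7
(CH₃)₃C–ONO₂ loses NO₃⁻: pKₐ(HNO₃) ≈ -1.3
(CH₃)₃C–OC(O)C₆H₄NO₂ loses p-O₂N–C₆H₄–COO⁻: pKₐ(p-nitrobenzoic acid) ≈ 3.4

(CH₃)₃C–OClO₃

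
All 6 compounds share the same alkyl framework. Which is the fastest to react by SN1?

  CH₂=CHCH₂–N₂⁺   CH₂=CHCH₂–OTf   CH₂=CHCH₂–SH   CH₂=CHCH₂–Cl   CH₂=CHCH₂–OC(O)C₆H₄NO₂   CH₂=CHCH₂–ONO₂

CH₂=CHCH₂–N₂⁺

The skeletons are identical, so relative rate is governed entirely by leaving-group ability.
A good leaving group is a weak base: the lower the pKₐ of its conjugate acid, the more readily it departs.
CH₂=CHCH₂–N₂⁺ loses N₂: no meaningful conjugate acid; N₂ departs as an exceptionally stable neutral molecule
CH₂=CHCH₂–OTf loses OTf⁻: pKₐ(CF₃SO₃H (triflic acid)) ≈ -14
CH₂=CHCH₂–Cl loses Cl⁻: pKₐ(HCl) ≈ -7
CH₂=CHCH₂–ONO₂ loses NO₃⁻: pKₐ(HNO₃) ≈ -1.3
CH₂=CHCH₂–OC(O)C₆H₄NO₂ loses p-O₂N–C₆H₄–COO⁻: pKₐ(p-nitrobenzoic acid) ≈ 3.4
CH₂=CHCH₂–SH loses HS⁻: pKₐ(H₂S) ≈ 7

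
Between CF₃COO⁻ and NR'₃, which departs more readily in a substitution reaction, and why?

CF₃COO⁻

CF₃COO⁻ is the better leaving group.
pKₐ(CF₃COOH) ≈ 0.2 versus pKₐ(R'₃NH⁺) ≈ 10.7: CF₃COO⁻ is the much weaker base.
Strongly electron-withdrawing CF₃ stabilises the carboxylate.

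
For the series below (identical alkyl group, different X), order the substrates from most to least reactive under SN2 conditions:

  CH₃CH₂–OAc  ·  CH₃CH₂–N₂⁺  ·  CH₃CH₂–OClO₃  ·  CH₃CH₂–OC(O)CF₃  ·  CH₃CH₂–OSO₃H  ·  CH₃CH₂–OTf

Identical carbon frameworks mean the comparison reduces to leaving-group quality.
Leaving-group ability tracks the stability of the departed species; conjugate-acid pKₐ is the usual yardstick (lower pKₐ → better LG).
CH₃CH₂–N₂⁺ loses N₂: no meaningful conjugate acid; N₂ departs as an exceptionally stable neutral molecule
CH₃CH₂–OTf loses OTf⁻: pKₐ(CF₃SO₃H (triflic acid)) ≈ -14
CH₃CH₂–OClO₃ loses ClO₄⁻: pKₐ(HClO₄) ≈ -10
CH₃CH₂–OSO₃H loses HSO₄⁻: pKₐ(H₂SO₄) ≈ -3
CH₃CH₂–OC(O)CF₃ loses CF₃COO⁻: pKₐ(CF₃COOH) ≈ 0.2
CH₃CH₂–OAc loses AcO⁻: pKₐ(CH₃COOH) ≈ 4.8

CH₃CH₂–N₂⁺ > CH₃CH₂–OTf > CH₃CH₂–OClO₃ > CH₃CH₂–OSO₃H > CH₃CH₂–OC(O)CF₃ > CH₃CH₂–OAc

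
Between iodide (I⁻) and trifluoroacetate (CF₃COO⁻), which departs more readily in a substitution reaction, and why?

iodide (I⁻) is the better leaving group.
pKₐ(HI) ≈ -10 versus pKₐ(CF₃COOH) ≈ 0.2: iodide (I⁻) is the much weaker base.
Large, highly polarisable; very weak base.

iodide (I⁻)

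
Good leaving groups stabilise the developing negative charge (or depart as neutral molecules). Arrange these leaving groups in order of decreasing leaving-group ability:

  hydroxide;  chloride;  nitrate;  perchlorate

perchlorate > chloride > nitrate > hydroxide

Rank by basicity of the departing species: weakest base leaves most easily.
perchlorate: pKₐ(HClO₄) ≈ -10
chloride: pKₐ(HCl) ≈ -7
nitrate: pKₐ(HNO₃) ≈ -1.3
hydroxide: pKₐ(H₂O) ≈ 15.7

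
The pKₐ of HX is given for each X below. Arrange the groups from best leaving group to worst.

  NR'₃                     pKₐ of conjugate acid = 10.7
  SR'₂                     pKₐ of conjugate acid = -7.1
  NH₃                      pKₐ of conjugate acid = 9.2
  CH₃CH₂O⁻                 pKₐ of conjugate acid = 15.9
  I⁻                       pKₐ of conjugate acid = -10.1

Lower conjugate-acid pKₐ ⇒ weaker base ⇒ better leaving group.
Sorting by the given values: I⁻ (-10.1), SR'₂ (-7.1), NH₃ (9.2), NR'₃ (10.7), CH₃CH₂O⁻ (15.9).

I⁻ > SR'₂ > NH₃ > NR'₃ > CH₃CH₂O⁻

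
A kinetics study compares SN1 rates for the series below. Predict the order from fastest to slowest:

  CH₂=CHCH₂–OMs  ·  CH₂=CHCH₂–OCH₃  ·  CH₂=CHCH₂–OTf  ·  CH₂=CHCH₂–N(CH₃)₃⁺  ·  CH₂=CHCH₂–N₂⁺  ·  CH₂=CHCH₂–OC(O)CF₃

CH₂=CHCH₂–N₂⁺ > CH₂=CHCH₂–OTf > CH₂=CHCH₂–OMs > CH₂=CHCH₂–OC(O)CF₃ > CH₂=CHCH₂–N(CH₃)₃⁺ > CH₂=CHCH₂–OCH₃

Same R in every case — rank the leaving groups.
Leaving-group ability tracks the stability of the departed species; conjugate-acid pKₐ is the usual yardstick (lower pKₐ → better LG).
CH₂=CHCH₂–N₂⁺ loses N₂: no meaningful conjugate acid; N₂ departs as an exceptionally stable neutral molecule
CH₂=CHCH₂–OTf loses OTf⁻: pKₐ(CF₃SO₃H (triflic acid)) ≈ -14
CH₂=CHCH₂–OMs loses OMs⁻: pKₐ(CH₃SO₃H (MsOH)) ≈ -1.9
CH₂=CHCH₂–OC(O)CF₃ loses CF₃COO⁻: pKₐ(CF₃COOH) ≈ 0.2
CH₂=CHCH₂–N(CH₃)₃⁺ loses NR'₃: pKₐ(R'₃NH⁺) ≈ 10.7
CH₂=CHCH₂–OCH₃ loses CH₃O⁻: pKₐ(CH₃OH) ≈ 15.5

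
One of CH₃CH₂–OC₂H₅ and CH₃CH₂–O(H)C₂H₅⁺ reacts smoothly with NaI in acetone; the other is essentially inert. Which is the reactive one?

From CH₃CH₂–OC₂H₅ the departing group would be CH₃CH₂O⁻ (pKₐ(CH₃CH₂OH) ≈ 16). Strong base; alkoxides do not leave unassisted.
From CH₃CH₂–O(H)C₂H₅⁺ the leaving group is R'OH (pKₐ(R'OH₂⁺) ≈ -2.4). Neutral; leaves from a protonated ether (an oxonium ion, R–O(H)R'⁺).
(In practice CH₃CH₂–O(H)C₂H₅⁺ is made from CH₃CH₂–OC₂H₅ by protonation with concentrated HBr, allowing neutral ethanol, rather than ethoxide, to depart.)

CH₃CH₂–O(H)C₂H₅⁺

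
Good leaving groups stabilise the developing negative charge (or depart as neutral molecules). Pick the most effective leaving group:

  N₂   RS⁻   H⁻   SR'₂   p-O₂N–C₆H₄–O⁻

N₂

A good leaving group is a weak base: the lower the pKₐ of its conjugate acid, the more readily it departs.
N₂: no meaningful conjugate acid; N₂ departs as an exceptionally stable neutral molecule
SR'₂: pKₐ(R'₂SH⁺) ≈ -7
p-O₂N–C₆H₄–O⁻: pKₐ(p-nitrophenol) ≈ 7.2
RS⁻: pKₐ(RSH (a thiol)) ≈ 10.5
H⁻: pKₐ(H₂) ≈ 36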